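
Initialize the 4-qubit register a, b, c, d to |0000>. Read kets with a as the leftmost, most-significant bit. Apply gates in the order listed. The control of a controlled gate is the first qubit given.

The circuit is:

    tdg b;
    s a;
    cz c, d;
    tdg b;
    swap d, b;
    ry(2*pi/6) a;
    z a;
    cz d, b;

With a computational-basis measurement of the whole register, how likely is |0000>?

A full measurement returns |0000> with probability 3/4.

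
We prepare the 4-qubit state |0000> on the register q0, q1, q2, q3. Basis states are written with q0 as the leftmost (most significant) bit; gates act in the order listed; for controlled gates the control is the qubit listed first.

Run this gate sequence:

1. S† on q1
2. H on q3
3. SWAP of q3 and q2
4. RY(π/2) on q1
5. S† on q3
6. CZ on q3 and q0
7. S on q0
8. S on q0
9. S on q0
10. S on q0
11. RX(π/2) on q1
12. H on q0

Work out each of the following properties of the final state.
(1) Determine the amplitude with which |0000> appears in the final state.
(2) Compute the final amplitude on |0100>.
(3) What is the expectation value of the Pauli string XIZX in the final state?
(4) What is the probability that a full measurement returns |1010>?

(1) The amplitude on |0000> is 1/4 - I/4. Key observation: gates 7-10 undo each other exactly, leaving only the rest of the circuit to track.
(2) The final state's coefficient on |0100> equals 1/4 - I/4.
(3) In the final state, XIZX has expectation 0.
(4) The probability of measuring |1010> is 1/8.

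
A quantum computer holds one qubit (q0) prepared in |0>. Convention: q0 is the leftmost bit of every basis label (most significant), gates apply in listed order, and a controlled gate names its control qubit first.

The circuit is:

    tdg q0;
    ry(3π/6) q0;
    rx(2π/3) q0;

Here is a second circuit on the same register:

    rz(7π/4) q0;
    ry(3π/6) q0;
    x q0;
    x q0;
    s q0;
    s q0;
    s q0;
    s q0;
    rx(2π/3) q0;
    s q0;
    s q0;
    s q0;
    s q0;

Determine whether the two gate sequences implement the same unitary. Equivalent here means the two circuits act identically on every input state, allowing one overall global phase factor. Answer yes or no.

Yes, they are equivalent — the unitaries differ by at most a global phase.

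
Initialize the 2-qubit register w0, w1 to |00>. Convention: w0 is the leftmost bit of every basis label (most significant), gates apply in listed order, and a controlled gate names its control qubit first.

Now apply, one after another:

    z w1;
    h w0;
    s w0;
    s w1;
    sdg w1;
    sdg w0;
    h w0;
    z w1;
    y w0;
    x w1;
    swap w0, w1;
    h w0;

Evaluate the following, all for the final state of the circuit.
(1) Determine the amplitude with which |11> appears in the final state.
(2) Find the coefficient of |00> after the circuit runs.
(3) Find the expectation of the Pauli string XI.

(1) The final state's coefficient on |11> equals -sqrt(2)*I/2. Key observation: gates 1-8 undo each other exactly, leaving only the rest of the circuit to track.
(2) |00> carries amplitude 0 in the final state.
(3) In the final state, XI has expectation -1.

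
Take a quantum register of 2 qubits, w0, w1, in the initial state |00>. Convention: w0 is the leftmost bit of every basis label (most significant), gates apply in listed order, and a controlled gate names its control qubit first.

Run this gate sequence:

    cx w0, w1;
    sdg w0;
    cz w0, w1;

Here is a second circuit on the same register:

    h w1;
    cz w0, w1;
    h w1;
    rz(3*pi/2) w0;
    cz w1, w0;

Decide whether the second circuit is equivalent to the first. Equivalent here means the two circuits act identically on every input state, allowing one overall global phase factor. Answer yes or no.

Yes, they are equivalent — the unitaries differ by at most a global phase.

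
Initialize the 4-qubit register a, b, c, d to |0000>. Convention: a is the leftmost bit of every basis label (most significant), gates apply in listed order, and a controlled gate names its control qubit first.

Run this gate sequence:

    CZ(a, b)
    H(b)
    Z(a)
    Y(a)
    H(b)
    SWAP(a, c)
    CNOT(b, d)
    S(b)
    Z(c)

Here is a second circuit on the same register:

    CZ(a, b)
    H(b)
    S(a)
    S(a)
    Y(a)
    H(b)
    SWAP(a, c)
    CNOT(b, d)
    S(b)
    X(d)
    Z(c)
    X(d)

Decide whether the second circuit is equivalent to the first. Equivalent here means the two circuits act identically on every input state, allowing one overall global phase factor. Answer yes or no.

Yes, they are equivalent — the unitaries differ by at most a global phase.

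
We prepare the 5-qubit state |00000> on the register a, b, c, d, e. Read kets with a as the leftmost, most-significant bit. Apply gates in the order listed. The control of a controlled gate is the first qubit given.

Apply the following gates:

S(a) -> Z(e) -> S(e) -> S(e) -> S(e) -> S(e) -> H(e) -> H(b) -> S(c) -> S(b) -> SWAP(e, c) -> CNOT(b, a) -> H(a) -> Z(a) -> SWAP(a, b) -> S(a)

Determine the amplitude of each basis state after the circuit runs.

After the circuit, the state carries amplitude sqrt(2)/4 on |00000>, sqrt(2)/4 on |00100>, -sqrt(2)/4 on |01000>, -sqrt(2)/4 on |01100>, -sqrt(2)/4 on |10000>, -sqrt(2)/4 on |10100>, -sqrt(2)/4 on |11000>, -sqrt(2)/4 on |11100>, and 0 on every other basis state. Key observation: gates 3-6 undo each other exactly, leaving only the rest of the circuit to track.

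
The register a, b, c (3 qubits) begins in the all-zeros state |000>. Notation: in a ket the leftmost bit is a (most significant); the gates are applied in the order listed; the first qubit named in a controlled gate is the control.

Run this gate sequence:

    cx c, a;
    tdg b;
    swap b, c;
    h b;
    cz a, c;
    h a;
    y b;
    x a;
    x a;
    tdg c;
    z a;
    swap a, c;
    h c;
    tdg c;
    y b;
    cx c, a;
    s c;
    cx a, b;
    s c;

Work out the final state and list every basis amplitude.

The final amplitudes are sqrt(2)*exp(3*I*pi/4)/2 on |101>, sqrt(2)*exp(3*I*pi/4)/2 on |111>, and 0 on every other basis state.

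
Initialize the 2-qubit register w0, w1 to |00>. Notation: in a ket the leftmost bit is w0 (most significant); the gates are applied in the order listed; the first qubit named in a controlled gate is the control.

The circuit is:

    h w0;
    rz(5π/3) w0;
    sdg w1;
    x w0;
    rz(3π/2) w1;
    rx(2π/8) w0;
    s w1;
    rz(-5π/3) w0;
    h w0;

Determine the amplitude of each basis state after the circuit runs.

The resulting statevector has amplitude -sqrt(sqrt(2) + 2)*exp(7*I*pi/12)/4 + sqrt(sqrt(2) + 2)*exp(11*I*pi/12)/4 + sqrt(2 - sqrt(2))*exp(3*I*pi/4)/2 on |00>, 0 on |01>, (1 + exp(I*pi/3))*sqrt(sqrt(2) + 2)*exp(7*I*pi/12)/4 on |10>, 0 on |11>.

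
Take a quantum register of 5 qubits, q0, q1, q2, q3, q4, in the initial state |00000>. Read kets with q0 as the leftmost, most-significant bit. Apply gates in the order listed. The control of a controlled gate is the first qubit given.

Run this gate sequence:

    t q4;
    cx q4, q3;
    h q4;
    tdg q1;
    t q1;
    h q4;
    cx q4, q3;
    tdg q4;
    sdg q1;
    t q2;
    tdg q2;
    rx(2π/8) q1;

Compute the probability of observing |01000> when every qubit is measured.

A full measurement returns |01000> with probability 1/2 - sqrt(2)/4. Key observation: steps 1-8 multiply out to the identity, so the circuit reduces to the remaining gates.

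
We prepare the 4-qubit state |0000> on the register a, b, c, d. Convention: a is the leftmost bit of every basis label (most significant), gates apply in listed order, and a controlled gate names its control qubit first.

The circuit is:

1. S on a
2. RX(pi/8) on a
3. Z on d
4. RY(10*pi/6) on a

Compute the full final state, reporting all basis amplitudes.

The final amplitudes are -sqrt(3)*cos(pi/16)/2 + I*sin(pi/16)/2 on |0000>, cos(pi/16)/2 + sqrt(3)*I*sin(pi/16)/2 on |1000>, and 0 on every other basis state.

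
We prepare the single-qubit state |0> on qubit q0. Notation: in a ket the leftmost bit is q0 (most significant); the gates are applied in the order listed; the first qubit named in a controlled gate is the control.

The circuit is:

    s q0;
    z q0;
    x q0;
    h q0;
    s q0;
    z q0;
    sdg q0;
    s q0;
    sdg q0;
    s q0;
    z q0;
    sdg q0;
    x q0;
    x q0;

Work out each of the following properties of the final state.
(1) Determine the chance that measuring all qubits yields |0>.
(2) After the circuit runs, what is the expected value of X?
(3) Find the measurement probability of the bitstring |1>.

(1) The probability of measuring |0> is 1/2. Key observation: steps 5-12 multiply out to the identity, so the circuit reduces to the remaining gates.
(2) The expectation value of X is -1.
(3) A full measurement returns |1> with probability 1/2.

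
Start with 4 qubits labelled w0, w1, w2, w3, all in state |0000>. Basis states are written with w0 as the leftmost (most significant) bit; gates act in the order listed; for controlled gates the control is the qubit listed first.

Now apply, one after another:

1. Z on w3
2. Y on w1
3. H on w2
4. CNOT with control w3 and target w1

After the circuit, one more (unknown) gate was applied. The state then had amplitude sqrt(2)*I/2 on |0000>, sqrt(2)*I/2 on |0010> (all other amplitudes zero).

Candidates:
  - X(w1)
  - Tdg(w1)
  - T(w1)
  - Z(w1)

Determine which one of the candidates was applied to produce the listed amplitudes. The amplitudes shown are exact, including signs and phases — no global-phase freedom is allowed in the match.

It was X(w1) that produced the state shown.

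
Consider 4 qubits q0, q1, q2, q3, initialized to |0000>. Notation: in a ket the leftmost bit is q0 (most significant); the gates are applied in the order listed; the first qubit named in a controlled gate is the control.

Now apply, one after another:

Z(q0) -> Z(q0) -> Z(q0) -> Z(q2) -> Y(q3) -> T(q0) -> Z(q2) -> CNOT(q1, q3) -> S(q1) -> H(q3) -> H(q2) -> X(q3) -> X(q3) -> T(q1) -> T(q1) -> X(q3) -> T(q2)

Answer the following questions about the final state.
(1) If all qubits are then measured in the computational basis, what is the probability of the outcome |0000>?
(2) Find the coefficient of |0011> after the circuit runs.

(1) A full measurement returns |0000> with probability 1/4. Key observation: gates 12-13 undo each other exactly, leaving only the rest of the circuit to track.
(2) The amplitude on |0011> is exp(3*I*pi/4)/2.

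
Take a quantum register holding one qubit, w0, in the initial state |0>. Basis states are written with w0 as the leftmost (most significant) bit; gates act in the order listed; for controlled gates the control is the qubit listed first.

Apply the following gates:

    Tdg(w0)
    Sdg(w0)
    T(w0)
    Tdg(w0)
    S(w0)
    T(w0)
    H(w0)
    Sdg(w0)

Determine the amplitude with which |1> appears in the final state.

|1> carries amplitude -sqrt(2)*I/2 in the final state. Key observation: steps 2-5 multiply out to the identity, so the circuit reduces to the remaining gates.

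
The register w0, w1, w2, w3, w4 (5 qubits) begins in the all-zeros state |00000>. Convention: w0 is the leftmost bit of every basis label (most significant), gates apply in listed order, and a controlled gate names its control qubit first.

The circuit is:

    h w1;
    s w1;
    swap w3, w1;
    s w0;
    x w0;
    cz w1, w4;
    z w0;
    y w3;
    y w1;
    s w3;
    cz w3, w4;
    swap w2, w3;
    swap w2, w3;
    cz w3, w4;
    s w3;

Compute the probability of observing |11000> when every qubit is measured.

A full measurement returns |11000> with probability 1/2. Key observation: gates 11-14 undo each other exactly, leaving only the rest of the circuit to track.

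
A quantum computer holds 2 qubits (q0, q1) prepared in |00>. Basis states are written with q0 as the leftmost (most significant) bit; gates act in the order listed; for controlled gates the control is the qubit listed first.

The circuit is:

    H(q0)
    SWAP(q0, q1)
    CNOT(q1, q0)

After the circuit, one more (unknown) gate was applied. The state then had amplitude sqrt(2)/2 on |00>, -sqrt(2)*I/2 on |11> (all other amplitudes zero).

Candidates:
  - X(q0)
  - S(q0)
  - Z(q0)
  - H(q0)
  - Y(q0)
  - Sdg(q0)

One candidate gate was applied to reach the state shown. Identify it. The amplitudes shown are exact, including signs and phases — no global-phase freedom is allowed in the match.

The unique candidate consistent with the amplitudes is Sdg(q0).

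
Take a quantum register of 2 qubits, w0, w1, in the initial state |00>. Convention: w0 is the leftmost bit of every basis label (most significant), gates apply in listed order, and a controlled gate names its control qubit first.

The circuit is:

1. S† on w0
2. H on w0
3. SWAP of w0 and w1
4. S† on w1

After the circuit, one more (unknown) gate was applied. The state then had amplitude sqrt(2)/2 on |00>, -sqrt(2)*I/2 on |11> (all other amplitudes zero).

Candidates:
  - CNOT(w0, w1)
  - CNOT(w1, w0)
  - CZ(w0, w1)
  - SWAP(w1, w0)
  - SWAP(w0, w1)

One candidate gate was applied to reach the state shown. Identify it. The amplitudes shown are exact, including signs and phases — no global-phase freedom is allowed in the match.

The unique candidate consistent with the amplitudes is CNOT(w1, w0).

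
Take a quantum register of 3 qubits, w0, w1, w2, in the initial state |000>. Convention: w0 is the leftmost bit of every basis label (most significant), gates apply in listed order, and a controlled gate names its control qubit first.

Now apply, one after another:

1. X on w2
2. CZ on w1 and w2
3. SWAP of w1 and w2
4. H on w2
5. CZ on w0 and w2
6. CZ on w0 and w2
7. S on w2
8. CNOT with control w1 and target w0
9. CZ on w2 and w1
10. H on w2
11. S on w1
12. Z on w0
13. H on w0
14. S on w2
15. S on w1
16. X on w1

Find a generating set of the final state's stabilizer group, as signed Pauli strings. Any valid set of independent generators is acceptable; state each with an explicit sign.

The final state is stabilized by the group generated by -XII, -IIX, +IZI; other independent generating sets are equally valid. Key observation: gates 5-6 undo each other exactly, leaving only the rest of the circuit to track.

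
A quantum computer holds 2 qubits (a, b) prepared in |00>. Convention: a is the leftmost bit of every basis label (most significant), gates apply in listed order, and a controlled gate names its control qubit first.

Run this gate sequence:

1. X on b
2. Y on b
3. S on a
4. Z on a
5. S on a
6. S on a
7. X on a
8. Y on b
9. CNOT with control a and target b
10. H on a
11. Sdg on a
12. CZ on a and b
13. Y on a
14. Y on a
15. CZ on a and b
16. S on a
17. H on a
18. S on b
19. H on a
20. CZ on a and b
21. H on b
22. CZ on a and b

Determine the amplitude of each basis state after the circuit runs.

After the circuit, the state carries amplitude 1/2 on |00>, 1/2 on |01>, -1/2 on |10>, 1/2 on |11>.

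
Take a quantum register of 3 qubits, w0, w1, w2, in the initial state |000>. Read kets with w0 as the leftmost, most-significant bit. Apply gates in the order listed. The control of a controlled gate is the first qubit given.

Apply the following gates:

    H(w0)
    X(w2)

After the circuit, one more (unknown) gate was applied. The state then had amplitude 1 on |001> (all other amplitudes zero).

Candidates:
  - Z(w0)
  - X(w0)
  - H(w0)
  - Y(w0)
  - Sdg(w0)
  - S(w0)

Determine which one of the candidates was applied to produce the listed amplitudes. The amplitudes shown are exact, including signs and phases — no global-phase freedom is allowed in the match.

It was H(w0) that produced the state shown.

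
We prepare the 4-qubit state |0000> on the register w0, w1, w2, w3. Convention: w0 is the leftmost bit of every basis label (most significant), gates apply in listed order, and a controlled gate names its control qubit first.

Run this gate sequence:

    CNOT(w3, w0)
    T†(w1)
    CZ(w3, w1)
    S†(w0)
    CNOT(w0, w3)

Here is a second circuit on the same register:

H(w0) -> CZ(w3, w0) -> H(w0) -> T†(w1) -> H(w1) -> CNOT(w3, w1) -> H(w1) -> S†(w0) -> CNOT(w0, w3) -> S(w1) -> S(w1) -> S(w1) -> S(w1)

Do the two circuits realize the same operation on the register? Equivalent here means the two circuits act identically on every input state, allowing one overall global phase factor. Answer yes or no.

Yes: on every input state the two circuits agree up to one overall phase factor.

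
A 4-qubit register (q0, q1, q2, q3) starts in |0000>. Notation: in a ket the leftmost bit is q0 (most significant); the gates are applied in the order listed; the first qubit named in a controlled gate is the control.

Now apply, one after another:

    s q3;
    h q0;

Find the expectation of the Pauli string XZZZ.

In the final state, XZZZ has expectation 1.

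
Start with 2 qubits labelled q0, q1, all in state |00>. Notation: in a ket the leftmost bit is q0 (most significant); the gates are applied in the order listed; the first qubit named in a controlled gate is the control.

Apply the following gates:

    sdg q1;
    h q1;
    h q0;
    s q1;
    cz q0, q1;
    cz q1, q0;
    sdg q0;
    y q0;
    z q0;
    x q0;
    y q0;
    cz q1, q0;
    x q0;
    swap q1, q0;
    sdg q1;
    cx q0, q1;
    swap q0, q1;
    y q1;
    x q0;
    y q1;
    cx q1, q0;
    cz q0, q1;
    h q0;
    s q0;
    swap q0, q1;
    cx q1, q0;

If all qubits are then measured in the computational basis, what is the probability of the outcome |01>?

A full measurement returns |01> with probability 0.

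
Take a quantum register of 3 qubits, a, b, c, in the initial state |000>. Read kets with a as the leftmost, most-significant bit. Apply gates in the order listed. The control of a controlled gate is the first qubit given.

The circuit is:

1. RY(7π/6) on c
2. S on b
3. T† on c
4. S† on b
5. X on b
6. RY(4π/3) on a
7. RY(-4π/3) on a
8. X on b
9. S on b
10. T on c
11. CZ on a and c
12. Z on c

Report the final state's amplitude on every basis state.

The resulting statevector has amplitude -sqrt(6)/4 + sqrt(2)/4 on |000>, -sqrt(6)/4 - sqrt(2)/4 on |001>, and 0 on every other basis state. Key observation: steps 3-10 multiply out to the identity, so the circuit reduces to the remaining gates.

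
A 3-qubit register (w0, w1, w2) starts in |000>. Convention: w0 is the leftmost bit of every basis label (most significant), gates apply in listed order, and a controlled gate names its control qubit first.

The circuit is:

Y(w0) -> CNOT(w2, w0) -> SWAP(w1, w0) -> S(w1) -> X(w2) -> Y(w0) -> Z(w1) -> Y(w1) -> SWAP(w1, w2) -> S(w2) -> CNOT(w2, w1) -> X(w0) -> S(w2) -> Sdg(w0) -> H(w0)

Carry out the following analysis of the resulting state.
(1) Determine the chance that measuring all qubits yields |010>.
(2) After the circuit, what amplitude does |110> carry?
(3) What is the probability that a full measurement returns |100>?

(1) Outcome |010> occurs with probability 1/2.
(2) |110> carries amplitude sqrt(2)/2 in the final state.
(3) Outcome |100> occurs with probability 0.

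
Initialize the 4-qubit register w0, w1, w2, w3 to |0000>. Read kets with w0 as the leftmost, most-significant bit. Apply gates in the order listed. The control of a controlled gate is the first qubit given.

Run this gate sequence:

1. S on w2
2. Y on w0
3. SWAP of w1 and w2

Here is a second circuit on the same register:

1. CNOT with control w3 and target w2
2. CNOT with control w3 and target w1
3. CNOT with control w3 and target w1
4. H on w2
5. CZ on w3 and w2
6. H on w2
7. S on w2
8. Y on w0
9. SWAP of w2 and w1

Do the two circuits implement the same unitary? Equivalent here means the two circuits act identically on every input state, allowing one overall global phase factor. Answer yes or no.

Yes — the two circuits implement the same unitary up to a global phase.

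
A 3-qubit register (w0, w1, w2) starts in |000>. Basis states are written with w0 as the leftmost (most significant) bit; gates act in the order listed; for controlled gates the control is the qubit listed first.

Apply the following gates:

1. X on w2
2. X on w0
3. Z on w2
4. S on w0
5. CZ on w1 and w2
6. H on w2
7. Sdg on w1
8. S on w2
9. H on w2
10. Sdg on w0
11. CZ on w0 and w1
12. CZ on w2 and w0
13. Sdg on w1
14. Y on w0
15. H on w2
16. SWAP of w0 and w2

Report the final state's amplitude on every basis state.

The resulting statevector has amplitude sqrt(2)/2 on |000>, sqrt(2)*I/2 on |100>, and 0 on every other basis state.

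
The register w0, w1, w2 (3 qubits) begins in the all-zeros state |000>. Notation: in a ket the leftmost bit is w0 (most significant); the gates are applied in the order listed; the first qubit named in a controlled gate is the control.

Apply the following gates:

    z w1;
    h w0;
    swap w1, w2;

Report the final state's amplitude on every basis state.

The final amplitudes are sqrt(2)/2 on |000>, sqrt(2)/2 on |100>, and 0 on every other basis state.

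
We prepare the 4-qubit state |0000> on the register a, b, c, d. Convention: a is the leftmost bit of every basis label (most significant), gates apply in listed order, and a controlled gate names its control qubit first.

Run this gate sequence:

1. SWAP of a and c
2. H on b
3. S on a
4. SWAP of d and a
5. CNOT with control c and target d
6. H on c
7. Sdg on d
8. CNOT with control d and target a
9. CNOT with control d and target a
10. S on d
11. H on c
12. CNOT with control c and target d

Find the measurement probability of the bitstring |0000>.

The probability of measuring |0000> is 1/2. Key observation: the block from step 5 through step 12 cancels to the identity and can be dropped.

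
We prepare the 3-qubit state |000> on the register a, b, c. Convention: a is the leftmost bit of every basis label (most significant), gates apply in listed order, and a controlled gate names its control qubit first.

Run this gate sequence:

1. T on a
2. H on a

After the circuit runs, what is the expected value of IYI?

In the final state, IYI has expectation 0.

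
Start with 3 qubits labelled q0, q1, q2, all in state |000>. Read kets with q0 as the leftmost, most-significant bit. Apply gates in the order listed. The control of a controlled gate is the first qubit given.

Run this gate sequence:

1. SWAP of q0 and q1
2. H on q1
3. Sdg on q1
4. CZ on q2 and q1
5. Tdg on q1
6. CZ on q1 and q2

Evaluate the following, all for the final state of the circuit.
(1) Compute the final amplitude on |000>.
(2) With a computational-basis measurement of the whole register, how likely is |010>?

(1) The amplitude on |000> is sqrt(2)/2.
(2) Outcome |010> occurs with probability 1/2.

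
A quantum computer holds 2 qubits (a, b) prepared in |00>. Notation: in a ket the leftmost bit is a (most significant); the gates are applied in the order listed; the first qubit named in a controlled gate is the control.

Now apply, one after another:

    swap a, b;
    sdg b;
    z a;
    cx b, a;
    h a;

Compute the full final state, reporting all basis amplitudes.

After the circuit, the state carries amplitude sqrt(2)/2 on |00>, 0 on |01>, sqrt(2)/2 on |10>, 0 on |11>.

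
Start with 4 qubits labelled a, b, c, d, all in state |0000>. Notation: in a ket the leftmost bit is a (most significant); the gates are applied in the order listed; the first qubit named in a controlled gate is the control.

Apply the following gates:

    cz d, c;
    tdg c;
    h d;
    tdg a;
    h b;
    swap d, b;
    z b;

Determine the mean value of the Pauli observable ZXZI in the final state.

In the final state, ZXZI has expectation -1.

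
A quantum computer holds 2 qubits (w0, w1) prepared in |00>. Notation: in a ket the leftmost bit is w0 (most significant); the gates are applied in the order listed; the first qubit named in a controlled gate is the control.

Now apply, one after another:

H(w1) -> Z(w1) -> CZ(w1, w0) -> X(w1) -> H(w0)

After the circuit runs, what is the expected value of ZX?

The expectation value of ZX is 0.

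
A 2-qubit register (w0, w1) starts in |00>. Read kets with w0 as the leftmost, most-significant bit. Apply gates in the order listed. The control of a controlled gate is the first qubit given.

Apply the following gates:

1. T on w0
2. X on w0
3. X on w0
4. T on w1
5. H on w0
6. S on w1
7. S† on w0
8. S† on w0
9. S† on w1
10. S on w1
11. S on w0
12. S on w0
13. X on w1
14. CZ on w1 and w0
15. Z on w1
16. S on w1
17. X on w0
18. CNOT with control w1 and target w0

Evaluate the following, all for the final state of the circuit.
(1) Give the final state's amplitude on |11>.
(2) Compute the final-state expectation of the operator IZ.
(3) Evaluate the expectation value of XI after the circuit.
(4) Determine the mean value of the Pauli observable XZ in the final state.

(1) |11> carries amplitude sqrt(2)*I/2 in the final state. Key observation: the block from step 7 through step 12 cancels to the identity and can be dropped.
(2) In the final state, IZ has expectation -1.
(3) The expectation value of XI is -1.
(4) The observable XZ averages to 1.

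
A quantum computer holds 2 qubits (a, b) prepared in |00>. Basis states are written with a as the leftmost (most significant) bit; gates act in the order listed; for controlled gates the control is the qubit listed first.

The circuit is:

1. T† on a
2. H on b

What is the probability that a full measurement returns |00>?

A full measurement returns |00> with probability 1/2.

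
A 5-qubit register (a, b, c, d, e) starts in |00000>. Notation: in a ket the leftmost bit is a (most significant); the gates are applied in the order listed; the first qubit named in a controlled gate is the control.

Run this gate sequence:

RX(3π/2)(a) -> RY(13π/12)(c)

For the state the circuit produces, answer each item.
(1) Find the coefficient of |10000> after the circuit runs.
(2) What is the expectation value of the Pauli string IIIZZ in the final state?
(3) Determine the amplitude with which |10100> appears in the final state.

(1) |10000> carries amplitude -I*sqrt(12 - 6*sqrt(2))/8 + I*sqrt(2*sqrt(2) + 4)/8 in the final state.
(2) The expectation value of IIIZZ is 1.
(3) The amplitude on |10100> is -I*sqrt(6*sqrt(2) + 12)/8 - I*sqrt(4 - 2*sqrt(2))/8.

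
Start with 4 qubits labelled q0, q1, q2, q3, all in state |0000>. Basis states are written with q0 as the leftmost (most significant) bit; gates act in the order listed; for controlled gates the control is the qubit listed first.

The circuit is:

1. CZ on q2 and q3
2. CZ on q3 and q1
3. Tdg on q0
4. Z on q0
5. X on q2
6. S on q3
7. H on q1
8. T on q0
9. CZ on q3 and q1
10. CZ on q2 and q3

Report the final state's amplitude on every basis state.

The final amplitudes are sqrt(2)/2 on |0010>, sqrt(2)/2 on |0110>, and 0 on every other basis state.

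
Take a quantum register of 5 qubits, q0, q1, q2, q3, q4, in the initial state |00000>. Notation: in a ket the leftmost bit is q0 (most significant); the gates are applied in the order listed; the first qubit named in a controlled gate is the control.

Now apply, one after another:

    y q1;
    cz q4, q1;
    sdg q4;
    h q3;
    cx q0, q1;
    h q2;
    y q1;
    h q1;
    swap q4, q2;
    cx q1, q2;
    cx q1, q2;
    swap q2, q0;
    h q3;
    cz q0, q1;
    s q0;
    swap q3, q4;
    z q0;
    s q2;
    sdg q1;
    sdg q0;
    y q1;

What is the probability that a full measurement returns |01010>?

The probability of measuring |01010> is 1/4. Key observation: gates 10-11 undo each other exactly, leaving only the rest of the circuit to track.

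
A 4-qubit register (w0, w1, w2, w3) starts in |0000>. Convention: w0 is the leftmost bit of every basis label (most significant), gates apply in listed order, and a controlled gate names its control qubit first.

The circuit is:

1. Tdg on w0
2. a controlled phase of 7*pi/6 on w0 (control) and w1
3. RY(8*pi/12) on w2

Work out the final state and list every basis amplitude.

The final amplitudes are 1/2 on |0000>, sqrt(3)/2 on |0010>, and 0 on every other basis state.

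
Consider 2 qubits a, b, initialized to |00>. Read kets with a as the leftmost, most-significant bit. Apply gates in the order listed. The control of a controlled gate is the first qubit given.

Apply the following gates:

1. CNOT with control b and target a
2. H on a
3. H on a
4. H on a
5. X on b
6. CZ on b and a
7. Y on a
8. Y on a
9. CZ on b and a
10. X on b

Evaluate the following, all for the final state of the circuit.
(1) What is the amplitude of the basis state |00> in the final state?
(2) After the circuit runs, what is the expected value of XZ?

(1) The amplitude on |00> is sqrt(2)/2. Key observation: the block from step 5 through step 10 cancels to the identity and can be dropped.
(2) In the final state, XZ has expectation 1.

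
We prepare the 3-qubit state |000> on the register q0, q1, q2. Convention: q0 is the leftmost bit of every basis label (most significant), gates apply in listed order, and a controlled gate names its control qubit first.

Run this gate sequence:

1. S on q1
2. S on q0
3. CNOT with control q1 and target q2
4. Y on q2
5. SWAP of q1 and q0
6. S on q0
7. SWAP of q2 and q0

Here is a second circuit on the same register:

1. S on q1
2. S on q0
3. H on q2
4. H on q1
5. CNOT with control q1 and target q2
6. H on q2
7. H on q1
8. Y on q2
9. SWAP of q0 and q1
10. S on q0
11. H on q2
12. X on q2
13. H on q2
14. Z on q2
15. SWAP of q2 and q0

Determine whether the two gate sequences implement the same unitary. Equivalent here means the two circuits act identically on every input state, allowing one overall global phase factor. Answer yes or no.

No: there is an input state on which the two circuits produce genuinely different outputs (not merely differing by a phase).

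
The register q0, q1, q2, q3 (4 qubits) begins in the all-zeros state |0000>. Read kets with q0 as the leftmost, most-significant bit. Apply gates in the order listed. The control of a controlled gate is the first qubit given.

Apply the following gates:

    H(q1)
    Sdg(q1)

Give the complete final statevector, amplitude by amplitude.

The resulting statevector has amplitude sqrt(2)/2 on |0000>, -sqrt(2)*I/2 on |0100>, and 0 on every other basis state.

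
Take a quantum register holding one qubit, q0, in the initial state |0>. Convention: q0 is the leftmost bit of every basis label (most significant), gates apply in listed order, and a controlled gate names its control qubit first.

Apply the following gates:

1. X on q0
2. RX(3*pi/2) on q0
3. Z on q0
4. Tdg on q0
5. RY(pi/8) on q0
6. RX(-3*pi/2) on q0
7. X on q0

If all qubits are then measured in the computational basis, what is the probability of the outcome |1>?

Outcome |1> occurs with probability sqrt(2)/4 + 1/2.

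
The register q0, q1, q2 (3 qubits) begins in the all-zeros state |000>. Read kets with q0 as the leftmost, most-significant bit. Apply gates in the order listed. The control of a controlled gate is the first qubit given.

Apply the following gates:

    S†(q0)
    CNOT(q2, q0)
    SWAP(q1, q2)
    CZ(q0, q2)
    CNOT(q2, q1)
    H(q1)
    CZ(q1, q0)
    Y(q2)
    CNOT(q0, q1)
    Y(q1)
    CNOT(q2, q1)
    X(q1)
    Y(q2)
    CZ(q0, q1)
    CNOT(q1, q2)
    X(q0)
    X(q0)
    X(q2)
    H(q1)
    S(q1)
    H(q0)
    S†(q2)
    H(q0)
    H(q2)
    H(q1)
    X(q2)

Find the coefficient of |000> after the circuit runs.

The final state's coefficient on |000> equals 1/2 + I/2.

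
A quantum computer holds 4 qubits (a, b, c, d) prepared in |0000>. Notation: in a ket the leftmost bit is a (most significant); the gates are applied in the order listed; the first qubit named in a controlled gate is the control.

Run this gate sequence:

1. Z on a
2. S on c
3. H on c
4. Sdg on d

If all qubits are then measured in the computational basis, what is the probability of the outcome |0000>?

The probability of measuring |0000> is 1/2.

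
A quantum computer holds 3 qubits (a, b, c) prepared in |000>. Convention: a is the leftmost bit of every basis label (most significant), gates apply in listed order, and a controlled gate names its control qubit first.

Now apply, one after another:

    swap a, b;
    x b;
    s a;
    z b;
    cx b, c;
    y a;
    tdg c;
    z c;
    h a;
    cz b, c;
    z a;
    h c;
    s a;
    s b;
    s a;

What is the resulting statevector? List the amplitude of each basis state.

The final amplitudes are 0 on |000>, 0 on |001>, -exp(3*I*pi/4)/2 on |010>, exp(3*I*pi/4)/2 on |011>, 0 on |100>, 0 on |101>, exp(3*I*pi/4)/2 on |110>, -exp(3*I*pi/4)/2 on |111>.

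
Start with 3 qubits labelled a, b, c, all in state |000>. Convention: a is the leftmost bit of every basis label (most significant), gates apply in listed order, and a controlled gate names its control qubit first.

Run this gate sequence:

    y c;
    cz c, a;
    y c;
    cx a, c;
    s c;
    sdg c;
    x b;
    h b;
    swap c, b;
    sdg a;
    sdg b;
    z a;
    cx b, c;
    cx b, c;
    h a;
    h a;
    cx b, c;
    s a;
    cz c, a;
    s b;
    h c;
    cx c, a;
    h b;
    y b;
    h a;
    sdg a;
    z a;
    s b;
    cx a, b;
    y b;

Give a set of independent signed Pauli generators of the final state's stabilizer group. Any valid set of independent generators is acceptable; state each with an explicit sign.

One valid set of independent stabilizer generators is +XZI, -ZYI, -IIZ (any independent generating set of the same group is equally correct). Key observation: steps 14-17 multiply out to the identity, so the circuit reduces to the remaining gates.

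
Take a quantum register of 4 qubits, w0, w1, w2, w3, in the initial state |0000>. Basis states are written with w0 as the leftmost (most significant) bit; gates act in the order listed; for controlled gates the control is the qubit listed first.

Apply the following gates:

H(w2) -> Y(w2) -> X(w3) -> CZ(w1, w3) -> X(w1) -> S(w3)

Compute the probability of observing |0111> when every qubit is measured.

A full measurement returns |0111> with probability 1/2.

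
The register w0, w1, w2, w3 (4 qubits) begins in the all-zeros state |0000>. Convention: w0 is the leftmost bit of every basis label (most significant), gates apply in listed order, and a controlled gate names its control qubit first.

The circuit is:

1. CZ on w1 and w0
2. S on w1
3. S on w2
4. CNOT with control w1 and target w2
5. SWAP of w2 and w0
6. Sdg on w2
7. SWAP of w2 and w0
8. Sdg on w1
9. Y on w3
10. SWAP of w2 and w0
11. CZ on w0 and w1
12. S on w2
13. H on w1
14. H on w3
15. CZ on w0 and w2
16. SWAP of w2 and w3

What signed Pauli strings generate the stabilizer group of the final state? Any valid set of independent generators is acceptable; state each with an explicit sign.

One valid set of independent stabilizer generators is +IXII, -IIXI, +ZIII, +IIIZ (any independent generating set of the same group is equally correct).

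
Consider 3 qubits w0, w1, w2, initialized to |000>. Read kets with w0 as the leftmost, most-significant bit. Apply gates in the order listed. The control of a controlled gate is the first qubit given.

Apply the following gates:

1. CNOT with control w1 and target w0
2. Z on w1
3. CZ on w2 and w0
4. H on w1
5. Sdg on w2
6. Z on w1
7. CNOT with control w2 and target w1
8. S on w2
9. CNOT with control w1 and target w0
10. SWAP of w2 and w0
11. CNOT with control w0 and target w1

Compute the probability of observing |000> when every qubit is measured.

The probability of measuring |000> is 1/2.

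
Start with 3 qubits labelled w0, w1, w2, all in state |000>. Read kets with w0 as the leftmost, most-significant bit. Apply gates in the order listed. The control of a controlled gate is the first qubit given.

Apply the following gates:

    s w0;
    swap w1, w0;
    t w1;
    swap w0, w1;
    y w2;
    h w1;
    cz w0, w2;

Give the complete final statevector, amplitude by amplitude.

After the circuit, the state carries amplitude sqrt(2)*I/2 on |001>, sqrt(2)*I/2 on |011>, and 0 on every other basis state.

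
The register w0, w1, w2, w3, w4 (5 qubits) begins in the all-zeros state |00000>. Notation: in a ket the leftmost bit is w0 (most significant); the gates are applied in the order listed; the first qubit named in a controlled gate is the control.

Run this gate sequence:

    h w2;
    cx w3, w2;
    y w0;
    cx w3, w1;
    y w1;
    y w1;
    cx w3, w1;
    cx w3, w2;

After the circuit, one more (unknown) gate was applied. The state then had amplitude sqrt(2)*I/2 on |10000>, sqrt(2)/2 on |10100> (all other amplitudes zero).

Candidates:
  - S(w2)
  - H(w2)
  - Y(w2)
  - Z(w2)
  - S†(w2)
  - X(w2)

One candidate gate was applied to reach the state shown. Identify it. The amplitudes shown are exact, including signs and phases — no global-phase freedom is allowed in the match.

It was S†(w2) that produced the state shown. Key observation: steps 4-7 multiply out to the identity, so the circuit reduces to the remaining gates.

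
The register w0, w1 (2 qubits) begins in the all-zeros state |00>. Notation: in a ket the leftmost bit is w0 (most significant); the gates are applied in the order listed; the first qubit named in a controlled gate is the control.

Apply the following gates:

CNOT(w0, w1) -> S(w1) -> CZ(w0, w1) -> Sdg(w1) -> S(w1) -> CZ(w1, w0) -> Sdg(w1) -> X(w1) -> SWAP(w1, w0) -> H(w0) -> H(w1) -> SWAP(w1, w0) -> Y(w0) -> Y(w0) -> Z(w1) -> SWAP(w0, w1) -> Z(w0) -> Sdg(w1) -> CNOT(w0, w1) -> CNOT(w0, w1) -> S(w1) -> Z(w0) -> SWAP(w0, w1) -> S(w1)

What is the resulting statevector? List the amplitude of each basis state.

After the circuit, the state carries amplitude 1/2 on |00>, I/2 on |01>, 1/2 on |10>, I/2 on |11>. Key observation: steps 16-23 multiply out to the identity, so the circuit reduces to the remaining gates.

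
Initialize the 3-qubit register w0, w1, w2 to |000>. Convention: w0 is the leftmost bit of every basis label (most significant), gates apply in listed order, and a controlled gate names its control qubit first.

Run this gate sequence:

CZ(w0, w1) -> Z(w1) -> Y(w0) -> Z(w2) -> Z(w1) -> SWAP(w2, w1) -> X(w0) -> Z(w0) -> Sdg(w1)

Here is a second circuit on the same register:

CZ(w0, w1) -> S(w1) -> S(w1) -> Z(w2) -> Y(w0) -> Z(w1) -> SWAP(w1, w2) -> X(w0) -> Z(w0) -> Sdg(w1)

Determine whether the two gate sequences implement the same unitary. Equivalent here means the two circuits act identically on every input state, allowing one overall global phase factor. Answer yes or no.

Yes, they are equivalent — the unitaries differ by at most a global phase.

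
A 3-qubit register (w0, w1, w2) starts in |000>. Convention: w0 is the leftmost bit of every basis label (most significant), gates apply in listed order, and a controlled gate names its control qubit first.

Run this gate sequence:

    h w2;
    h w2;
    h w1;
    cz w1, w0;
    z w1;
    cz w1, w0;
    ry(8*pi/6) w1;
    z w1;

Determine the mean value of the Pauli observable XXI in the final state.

The observable XXI averages to 0.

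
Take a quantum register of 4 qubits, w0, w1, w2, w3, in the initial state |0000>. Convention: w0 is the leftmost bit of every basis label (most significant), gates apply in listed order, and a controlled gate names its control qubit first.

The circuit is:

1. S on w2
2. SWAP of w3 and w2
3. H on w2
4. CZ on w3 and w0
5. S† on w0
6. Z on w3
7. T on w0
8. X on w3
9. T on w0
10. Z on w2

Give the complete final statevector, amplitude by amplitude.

After the circuit, the state carries amplitude sqrt(2)/2 on |0001>, -sqrt(2)/2 on |0011>, and 0 on every other basis state.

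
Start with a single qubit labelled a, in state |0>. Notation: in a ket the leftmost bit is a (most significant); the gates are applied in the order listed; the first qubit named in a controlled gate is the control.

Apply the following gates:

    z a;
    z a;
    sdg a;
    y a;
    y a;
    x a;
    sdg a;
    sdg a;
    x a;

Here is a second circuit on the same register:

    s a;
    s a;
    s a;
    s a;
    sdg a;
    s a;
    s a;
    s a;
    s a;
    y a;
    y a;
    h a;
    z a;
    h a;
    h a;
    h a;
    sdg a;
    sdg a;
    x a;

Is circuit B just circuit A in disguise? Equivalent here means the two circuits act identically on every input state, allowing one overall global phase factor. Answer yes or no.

Yes: on every input state the two circuits agree up to one overall phase factor.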